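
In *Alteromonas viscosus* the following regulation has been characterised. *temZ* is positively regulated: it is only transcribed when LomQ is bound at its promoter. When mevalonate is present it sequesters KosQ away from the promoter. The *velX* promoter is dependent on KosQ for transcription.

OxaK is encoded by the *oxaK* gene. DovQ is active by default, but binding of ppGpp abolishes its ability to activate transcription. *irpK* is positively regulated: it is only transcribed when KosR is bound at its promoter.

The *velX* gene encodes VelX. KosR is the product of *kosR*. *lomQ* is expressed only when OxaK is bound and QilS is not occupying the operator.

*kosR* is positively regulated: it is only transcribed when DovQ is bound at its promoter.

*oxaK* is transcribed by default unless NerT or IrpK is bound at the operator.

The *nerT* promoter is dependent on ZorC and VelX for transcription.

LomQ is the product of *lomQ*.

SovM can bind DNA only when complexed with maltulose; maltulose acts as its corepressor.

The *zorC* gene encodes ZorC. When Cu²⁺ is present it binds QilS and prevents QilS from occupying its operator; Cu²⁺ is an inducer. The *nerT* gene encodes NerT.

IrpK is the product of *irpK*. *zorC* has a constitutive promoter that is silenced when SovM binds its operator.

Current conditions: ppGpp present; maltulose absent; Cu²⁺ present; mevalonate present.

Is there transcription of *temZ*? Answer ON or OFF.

Maltulose is absent, so SovM is inactive.
With no repressor bound, *zorC* is transcribed.
So ZorC is produced and active.
Mevalonate is present, so KosQ is inactive.
Required activator KosQ is absent, so *velX* is not transcribed.
So VelX is not produced.
Required activator VelX is absent, so *nerT* is not transcribed.
So NerT is not produced.
ppGpp is present, so DovQ is inactive.
Required activator DovQ is absent, so *kosR* is not transcribed.
So KosR is not produced.
Required activator KosR is absent, so *irpK* is not transcribed.
So IrpK is not produced.
With no repressor bound, *oxaK* is transcribed.
So OxaK is produced and active.
Cu²⁺ is present, so QilS is inactive.
No repressor is bound and OxaK is active, so *lomQ* is transcribed.
So LomQ is produced and active.
No repressor is bound and LomQ is active, so *temZ* is transcribed.

ON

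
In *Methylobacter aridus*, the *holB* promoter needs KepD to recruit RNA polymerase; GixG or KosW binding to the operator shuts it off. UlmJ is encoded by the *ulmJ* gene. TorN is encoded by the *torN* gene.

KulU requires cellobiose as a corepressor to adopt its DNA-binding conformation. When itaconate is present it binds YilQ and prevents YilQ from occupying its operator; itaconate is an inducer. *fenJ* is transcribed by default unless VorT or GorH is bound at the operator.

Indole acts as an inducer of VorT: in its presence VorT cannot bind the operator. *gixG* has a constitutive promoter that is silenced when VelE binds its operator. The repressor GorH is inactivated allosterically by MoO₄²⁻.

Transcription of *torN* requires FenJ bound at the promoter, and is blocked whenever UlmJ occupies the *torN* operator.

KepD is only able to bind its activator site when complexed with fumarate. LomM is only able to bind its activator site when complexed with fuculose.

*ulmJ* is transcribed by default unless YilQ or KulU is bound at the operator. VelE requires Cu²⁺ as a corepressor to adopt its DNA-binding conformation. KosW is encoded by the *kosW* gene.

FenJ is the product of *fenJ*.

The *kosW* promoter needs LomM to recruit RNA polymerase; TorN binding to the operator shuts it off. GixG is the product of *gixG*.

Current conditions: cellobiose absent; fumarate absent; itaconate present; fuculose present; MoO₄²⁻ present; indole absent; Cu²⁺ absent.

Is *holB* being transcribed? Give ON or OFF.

OFF

Cu²⁺ is absent, so VelE is inactive.
With no repressor bound, *gixG* is transcribed.
So GixG is produced and active.
Fumarate is absent, so KepD is inactive.
Itaconate is present, so YilQ is inactive.
Cellobiose is absent, so KulU is inactive.
With no repressor bound, *ulmJ* is transcribed.
So UlmJ is produced and active.
Indole is absent, so VorT is active.
MoO₄²⁻ is present, so GorH is inactive.
With repressor VorT bound, *fenJ* is not transcribed.
So FenJ is not produced.
With repressor UlmJ bound, *torN* is not transcribed.
So TorN is not produced.
Fuculose is present, so LomM is active.
No repressor is bound and LomM is active, so *kosW* is transcribed.
So KosW is produced and active.
With repressor GixG bound, *holB* is not transcribed.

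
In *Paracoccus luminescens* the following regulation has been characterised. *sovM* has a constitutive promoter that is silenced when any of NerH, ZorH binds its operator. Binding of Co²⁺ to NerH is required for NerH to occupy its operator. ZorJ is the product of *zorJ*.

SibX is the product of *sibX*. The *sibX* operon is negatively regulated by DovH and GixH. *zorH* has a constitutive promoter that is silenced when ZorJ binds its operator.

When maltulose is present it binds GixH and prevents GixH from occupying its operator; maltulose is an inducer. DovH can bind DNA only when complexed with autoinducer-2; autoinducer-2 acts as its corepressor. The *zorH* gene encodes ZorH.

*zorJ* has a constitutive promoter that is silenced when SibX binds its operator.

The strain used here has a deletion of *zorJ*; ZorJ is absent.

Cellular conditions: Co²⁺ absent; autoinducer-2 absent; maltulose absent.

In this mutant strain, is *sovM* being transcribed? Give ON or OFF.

OFF

Co²⁺ is absent, so NerH is inactive.
ZorJ is non-functional in this strain, so it has no effect.
With no repressor bound, *zorH* is transcribed.
So ZorH is produced and active.
With repressor ZorH bound, *sovM* is not transcribed.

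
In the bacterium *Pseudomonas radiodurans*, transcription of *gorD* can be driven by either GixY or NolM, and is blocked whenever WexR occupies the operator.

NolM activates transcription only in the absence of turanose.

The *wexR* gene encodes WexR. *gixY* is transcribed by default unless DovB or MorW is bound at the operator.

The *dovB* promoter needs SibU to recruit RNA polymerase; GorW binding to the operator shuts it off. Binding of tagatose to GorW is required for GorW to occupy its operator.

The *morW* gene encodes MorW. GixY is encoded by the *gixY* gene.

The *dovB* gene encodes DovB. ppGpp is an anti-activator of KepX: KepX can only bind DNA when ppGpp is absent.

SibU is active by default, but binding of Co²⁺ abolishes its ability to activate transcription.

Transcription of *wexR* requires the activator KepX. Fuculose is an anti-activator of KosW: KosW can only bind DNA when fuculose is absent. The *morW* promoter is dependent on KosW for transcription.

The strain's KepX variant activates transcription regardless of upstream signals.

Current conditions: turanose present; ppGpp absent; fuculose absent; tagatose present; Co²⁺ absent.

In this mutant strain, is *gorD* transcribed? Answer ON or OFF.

OFF

Co²⁺ is absent, so SibU is active.
Tagatose is present, so GorW is active.
With repressor GorW bound, *dovB* is not transcribed.
So DovB is not produced.
Fuculose is absent, so KosW is active.
No repressor is bound and KosW is active, so *morW* is transcribed.
So MorW is produced and active.
With repressor MorW bound, *gixY* is not transcribed.
So GixY is not produced.
Turanose is present, so NolM is inactive.
KepX is constitutively active in this strain.
No repressor is bound and KepX is active, so *wexR* is transcribed.
So WexR is produced and active.
With repressor WexR bound, *gorD* is not transcribed.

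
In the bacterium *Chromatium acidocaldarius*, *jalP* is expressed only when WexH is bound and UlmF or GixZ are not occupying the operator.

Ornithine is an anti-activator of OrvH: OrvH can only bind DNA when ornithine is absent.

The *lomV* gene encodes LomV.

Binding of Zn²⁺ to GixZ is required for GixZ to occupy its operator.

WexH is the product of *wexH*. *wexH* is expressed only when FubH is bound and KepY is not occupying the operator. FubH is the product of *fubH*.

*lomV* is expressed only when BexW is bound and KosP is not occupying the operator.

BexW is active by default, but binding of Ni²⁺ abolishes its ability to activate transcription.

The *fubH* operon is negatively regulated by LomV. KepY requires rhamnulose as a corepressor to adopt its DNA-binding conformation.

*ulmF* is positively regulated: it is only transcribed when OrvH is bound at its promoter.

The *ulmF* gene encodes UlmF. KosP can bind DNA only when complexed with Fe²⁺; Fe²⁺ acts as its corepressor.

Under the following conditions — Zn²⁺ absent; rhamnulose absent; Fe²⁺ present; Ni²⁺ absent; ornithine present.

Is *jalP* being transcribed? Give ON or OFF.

ON

Ornithine is present, so OrvH is inactive.
Required activator OrvH is absent, so *ulmF* is not transcribed.
So UlmF is not produced.
Ni²⁺ is absent, so BexW is active.
Fe²⁺ is present, so KosP is active.
With repressor KosP bound, *lomV* is not transcribed.
So LomV is not produced.
With no repressor bound, *fubH* is transcribed.
So FubH is produced and active.
Rhamnulose is absent, so KepY is inactive.
No repressor is bound and FubH is active, so *wexH* is transcribed.
So WexH is produced and active.
Zn²⁺ is absent, so GixZ is inactive.
No repressor is bound and WexH is active, so *jalP* is transcribed.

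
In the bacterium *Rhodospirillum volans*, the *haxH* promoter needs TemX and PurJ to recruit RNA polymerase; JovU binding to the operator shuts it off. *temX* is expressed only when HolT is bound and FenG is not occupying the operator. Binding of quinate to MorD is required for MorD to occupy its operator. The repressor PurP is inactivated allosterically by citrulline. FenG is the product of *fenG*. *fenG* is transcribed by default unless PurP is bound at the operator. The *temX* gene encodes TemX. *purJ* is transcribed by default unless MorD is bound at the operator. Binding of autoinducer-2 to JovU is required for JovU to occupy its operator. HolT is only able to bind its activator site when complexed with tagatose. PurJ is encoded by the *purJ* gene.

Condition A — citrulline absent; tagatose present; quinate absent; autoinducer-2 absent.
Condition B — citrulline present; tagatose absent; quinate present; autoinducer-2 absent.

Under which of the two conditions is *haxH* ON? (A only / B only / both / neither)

A only

Condition A:
Citrulline is absent, so PurP is active.
With repressor PurP bound, *fenG* is not transcribed.
So FenG is not produced.
Tagatose is present, so HolT is active.
No repressor is bound and HolT is active, so *temX* is transcribed.
So TemX is produced and active.
Quinate is absent, so MorD is inactive.
With no repressor bound, *purJ* is transcribed.
So PurJ is produced and active.
Autoinducer-2 is absent, so JovU is inactive.
No repressor is bound and TemX and PurJ are active, so *haxH* is transcribed.
→ *haxH* is ON in A.
Condition B:
Citrulline is present, so PurP is inactive.
With no repressor bound, *fenG* is transcribed.
So FenG is produced and active.
Tagatose is absent, so HolT is inactive.
With repressor FenG bound, *temX* is not transcribed.
So TemX is not produced.
Quinate is present, so MorD is active.
With repressor MorD bound, *purJ* is not transcribed.
So PurJ is not produced.
Autoinducer-2 is absent, so JovU is inactive.
Required activator TemX is absent, so *haxH* is not transcribed.
→ *haxH* is OFF in B.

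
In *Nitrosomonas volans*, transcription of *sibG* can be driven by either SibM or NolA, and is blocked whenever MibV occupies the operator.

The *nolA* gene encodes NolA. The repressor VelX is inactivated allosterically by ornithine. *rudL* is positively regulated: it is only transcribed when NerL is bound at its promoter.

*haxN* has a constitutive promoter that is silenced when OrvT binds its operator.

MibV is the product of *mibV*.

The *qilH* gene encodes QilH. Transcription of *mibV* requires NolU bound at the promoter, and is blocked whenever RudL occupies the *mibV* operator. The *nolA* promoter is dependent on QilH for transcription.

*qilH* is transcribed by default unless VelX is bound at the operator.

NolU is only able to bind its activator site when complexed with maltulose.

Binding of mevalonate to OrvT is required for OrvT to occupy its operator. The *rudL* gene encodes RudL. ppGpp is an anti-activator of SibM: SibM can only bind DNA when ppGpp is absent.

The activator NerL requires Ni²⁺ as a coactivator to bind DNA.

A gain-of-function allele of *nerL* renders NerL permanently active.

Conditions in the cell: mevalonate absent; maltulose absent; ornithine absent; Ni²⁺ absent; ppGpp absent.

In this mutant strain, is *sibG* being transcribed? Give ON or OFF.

ON

ppGpp is absent, so SibM is active.
Ornithine is absent, so VelX is active.
With repressor VelX bound, *qilH* is not transcribed.
So QilH is not produced.
Required activator QilH is absent, so *nolA* is not transcribed.
So NolA is not produced.
Maltulose is absent, so NolU is inactive.
NerL is constitutively active in this strain.
No repressor is bound and NerL is active, so *rudL* is transcribed.
So RudL is produced and active.
With repressor RudL bound, *mibV* is not transcribed.
So MibV is not produced.
Activator SibM is present, so *sibG* is transcribed.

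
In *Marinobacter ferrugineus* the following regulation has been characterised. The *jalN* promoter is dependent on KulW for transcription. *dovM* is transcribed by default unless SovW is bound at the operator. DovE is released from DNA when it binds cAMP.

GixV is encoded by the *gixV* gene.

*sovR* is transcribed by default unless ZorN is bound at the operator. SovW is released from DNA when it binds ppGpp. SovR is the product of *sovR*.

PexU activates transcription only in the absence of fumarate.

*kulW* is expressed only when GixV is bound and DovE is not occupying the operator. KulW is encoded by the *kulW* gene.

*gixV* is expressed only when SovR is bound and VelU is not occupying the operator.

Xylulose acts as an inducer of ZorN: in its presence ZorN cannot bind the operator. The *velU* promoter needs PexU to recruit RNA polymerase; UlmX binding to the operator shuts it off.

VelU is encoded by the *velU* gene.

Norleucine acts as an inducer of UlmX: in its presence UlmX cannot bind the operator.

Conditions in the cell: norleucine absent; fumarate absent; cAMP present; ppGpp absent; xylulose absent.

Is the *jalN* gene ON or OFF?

Xylulose is absent, so ZorN is active.
With repressor ZorN bound, *sovR* is not transcribed.
So SovR is not produced.
Norleucine is absent, so UlmX is active.
Fumarate is absent, so PexU is active.
With repressor UlmX bound, *velU* is not transcribed.
So VelU is not produced.
Required activator SovR is absent, so *gixV* is not transcribed.
So GixV is not produced.
cAMP is present, so DovE is inactive.
Required activator GixV is absent, so *kulW* is not transcribed.
So KulW is not produced.
Required activator KulW is absent, so *jalN* is not transcribed.

OFF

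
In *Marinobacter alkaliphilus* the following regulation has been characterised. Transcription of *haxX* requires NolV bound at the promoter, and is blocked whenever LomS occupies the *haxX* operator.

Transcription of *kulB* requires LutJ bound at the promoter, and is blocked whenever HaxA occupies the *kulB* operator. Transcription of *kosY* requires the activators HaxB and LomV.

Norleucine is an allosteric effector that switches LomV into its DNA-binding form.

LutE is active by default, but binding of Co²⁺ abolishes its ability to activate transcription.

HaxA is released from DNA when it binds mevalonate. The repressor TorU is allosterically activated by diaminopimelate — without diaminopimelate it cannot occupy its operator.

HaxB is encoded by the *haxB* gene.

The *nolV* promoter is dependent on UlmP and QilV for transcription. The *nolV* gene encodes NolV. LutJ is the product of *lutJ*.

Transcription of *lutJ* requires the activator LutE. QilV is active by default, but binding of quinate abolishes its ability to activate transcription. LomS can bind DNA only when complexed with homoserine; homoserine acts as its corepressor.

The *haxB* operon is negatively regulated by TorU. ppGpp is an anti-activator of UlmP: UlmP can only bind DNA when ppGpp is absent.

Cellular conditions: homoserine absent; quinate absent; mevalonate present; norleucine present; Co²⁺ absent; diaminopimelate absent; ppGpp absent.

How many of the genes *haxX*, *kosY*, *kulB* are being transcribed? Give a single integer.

ppGpp is absent, so UlmP is active.
Quinate is absent, so QilV is active.
No repressor is bound and UlmP and QilV are active, so *nolV* is transcribed.
So NolV is produced and active.
Homoserine is absent, so LomS is inactive.
No repressor is bound and NolV is active, so *haxX* is transcribed.
→ *haxX* is ON.
Diaminopimelate is absent, so TorU is inactive.
With no repressor bound, *haxB* is transcribed.
So HaxB is produced and active.
Norleucine is present, so LomV is active.
No repressor is bound and HaxB and LomV are active, so *kosY* is transcribed.
→ *kosY* is ON.
Mevalonate is present, so HaxA is inactive.
Co²⁺ is absent, so LutE is active.
No repressor is bound and LutE is active, so *lutJ* is transcribed.
So LutJ is produced and active.
No repressor is bound and LutJ is active, so *kulB* is transcribed.
→ *kulB* is ON.
3 of the 3 genes are transcribed.

3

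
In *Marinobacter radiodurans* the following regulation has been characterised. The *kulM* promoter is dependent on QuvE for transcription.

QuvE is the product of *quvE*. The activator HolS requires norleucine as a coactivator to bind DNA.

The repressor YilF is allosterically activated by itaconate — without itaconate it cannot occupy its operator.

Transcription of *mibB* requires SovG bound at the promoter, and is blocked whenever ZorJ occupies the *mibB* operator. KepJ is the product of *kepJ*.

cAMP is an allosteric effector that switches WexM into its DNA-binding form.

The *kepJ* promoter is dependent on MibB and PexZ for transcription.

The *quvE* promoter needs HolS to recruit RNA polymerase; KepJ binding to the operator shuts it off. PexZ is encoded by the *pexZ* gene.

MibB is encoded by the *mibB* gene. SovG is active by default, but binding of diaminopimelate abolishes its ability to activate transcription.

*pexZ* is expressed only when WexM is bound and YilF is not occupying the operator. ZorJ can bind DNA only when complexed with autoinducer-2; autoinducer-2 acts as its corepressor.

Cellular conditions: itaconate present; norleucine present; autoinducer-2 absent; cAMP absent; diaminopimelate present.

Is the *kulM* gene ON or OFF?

ON

Diaminopimelate is present, so SovG is inactive.
Autoinducer-2 is absent, so ZorJ is inactive.
Required activator SovG is absent, so *mibB* is not transcribed.
So MibB is not produced.
cAMP is absent, so WexM is inactive.
Itaconate is present, so YilF is active.
With repressor YilF bound, *pexZ* is not transcribed.
So PexZ is not produced.
Required activator MibB is absent, so *kepJ* is not transcribed.
So KepJ is not produced.
Norleucine is present, so HolS is active.
No repressor is bound and HolS is active, so *quvE* is transcribed.
So QuvE is produced and active.
No repressor is bound and QuvE is active, so *kulM* is transcribed.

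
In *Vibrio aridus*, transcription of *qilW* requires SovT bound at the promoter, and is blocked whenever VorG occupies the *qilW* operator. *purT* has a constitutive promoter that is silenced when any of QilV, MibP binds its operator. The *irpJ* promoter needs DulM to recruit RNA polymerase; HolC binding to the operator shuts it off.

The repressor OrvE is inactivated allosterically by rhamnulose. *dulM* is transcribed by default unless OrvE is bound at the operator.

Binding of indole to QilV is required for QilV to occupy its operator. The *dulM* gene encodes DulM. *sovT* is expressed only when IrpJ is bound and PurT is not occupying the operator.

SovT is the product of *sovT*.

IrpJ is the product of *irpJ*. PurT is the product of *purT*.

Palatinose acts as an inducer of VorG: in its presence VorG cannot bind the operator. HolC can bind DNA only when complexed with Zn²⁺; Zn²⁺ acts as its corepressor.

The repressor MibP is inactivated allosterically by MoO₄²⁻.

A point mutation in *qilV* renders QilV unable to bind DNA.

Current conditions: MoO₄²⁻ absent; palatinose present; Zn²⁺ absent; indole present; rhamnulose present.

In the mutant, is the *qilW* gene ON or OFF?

Rhamnulose is present, so OrvE is inactive.
With no repressor bound, *dulM* is transcribed.
So DulM is produced and active.
Zn²⁺ is absent, so HolC is inactive.
No repressor is bound and DulM is active, so *irpJ* is transcribed.
So IrpJ is produced and active.
QilV is non-functional in this strain, so it has no effect.
MoO₄²⁻ is absent, so MibP is active.
With repressor MibP bound, *purT* is not transcribed.
So PurT is not produced.
No repressor is bound and IrpJ is active, so *sovT* is transcribed.
So SovT is produced and active.
Palatinose is present, so VorG is inactive.
No repressor is bound and SovT is active, so *qilW* is transcribed.

ON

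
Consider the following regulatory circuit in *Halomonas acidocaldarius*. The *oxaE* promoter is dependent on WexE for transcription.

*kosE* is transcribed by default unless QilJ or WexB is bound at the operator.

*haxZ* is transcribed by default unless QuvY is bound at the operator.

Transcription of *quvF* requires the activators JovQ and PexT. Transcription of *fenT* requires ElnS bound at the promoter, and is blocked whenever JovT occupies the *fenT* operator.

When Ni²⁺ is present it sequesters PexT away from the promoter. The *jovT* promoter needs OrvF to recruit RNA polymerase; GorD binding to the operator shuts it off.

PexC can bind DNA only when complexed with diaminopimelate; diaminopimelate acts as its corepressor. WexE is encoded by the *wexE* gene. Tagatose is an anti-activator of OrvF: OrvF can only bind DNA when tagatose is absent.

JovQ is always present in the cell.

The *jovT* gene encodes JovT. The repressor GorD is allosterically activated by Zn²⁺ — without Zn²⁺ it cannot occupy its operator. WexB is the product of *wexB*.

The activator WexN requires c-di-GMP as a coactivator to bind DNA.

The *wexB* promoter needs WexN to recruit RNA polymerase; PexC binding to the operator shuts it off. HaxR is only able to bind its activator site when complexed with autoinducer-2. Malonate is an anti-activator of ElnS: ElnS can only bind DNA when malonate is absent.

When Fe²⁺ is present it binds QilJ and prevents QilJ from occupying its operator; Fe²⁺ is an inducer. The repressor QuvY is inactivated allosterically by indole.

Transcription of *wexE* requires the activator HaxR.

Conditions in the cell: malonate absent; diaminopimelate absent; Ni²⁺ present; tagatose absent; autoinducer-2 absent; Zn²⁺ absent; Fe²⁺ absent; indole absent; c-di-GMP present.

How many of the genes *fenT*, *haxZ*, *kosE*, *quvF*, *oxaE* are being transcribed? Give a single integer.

0

Tagatose is absent, so OrvF is active.
Zn²⁺ is absent, so GorD is inactive.
No repressor is bound and OrvF is active, so *jovT* is transcribed.
So JovT is produced and active.
Malonate is absent, so ElnS is active.
With repressor JovT bound, *fenT* is not transcribed.
→ *fenT* is OFF.
Indole is absent, so QuvY is active.
With repressor QuvY bound, *haxZ* is not transcribed.
→ *haxZ* is OFF.
Fe²⁺ is absent, so QilJ is active.
Diaminopimelate is absent, so PexC is inactive.
c-di-GMP is present, so WexN is active.
No repressor is bound and WexN is active, so *wexB* is transcribed.
So WexB is produced and active.
With repressor QilJ bound, *kosE* is not transcribed.
→ *kosE* is OFF.
JovQ is produced constitutively and is active.
Ni²⁺ is present, so PexT is inactive.
Required activator PexT is absent, so *quvF* is not transcribed.
→ *quvF* is OFF.
Autoinducer-2 is absent, so HaxR is inactive.
Required activator HaxR is absent, so *wexE* is not transcribed.
So WexE is not produced.
Required activator WexE is absent, so *oxaE* is not transcribed.
→ *oxaE* is OFF.
0 of the 5 genes are transcribed.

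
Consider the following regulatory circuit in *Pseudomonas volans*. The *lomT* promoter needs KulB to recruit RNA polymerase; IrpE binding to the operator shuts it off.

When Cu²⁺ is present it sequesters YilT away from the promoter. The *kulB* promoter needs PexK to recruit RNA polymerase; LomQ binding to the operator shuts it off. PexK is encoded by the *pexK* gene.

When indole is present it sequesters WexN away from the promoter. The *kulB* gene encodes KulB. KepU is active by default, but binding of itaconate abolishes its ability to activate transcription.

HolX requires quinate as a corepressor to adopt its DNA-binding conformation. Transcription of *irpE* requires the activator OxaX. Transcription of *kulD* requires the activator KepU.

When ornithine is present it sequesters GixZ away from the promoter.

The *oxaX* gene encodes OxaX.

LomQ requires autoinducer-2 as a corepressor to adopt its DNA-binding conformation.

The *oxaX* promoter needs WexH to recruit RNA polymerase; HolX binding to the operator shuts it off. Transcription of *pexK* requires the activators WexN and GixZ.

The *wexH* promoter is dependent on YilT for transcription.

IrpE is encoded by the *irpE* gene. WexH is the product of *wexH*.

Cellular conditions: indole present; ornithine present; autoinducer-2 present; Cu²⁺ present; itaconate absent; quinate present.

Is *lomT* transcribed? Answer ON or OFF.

Autoinducer-2 is present, so LomQ is active.
Indole is present, so WexN is inactive.
Ornithine is present, so GixZ is inactive.
Required activator WexN is absent, so *pexK* is not transcribed.
So PexK is not produced.
With repressor LomQ bound, *kulB* is not transcribed.
So KulB is not produced.
Quinate is present, so HolX is active.
Cu²⁺ is present, so YilT is inactive.
Required activator YilT is absent, so *wexH* is not transcribed.
So WexH is not produced.
With repressor HolX bound, *oxaX* is not transcribed.
So OxaX is not produced.
Required activator OxaX is absent, so *irpE* is not transcribed.
So IrpE is not produced.
Required activator KulB is absent, so *lomT* is not transcribed.

OFF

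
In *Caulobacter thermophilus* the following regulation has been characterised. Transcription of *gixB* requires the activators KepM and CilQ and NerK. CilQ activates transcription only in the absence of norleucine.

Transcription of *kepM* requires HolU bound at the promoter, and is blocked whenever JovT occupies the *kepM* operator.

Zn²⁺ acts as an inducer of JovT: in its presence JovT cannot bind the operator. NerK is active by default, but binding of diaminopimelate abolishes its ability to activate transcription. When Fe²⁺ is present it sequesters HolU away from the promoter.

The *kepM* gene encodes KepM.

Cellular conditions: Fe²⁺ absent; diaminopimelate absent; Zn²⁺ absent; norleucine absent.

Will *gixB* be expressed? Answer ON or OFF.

Zn²⁺ is absent, so JovT is active.
Fe²⁺ is absent, so HolU is active.
With repressor JovT bound, *kepM* is not transcribed.
So KepM is not produced.
Norleucine is absent, so CilQ is active.
Diaminopimelate is absent, so NerK is active.
Required activator KepM is absent, so *gixB* is not transcribed.

OFF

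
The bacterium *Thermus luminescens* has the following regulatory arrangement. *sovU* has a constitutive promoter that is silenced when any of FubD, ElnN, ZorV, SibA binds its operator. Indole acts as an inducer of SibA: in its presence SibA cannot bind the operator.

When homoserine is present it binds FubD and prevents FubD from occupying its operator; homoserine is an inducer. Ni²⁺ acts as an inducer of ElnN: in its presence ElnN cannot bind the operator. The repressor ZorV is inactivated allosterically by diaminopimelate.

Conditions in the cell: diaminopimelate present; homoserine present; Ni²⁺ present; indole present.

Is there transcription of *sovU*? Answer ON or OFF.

ON

Homoserine is present, so FubD is inactive.
Ni²⁺ is present, so ElnN is inactive.
Diaminopimelate is present, so ZorV is inactive.
Indole is present, so SibA is inactive.
With no repressor bound, *sovU* is transcribed.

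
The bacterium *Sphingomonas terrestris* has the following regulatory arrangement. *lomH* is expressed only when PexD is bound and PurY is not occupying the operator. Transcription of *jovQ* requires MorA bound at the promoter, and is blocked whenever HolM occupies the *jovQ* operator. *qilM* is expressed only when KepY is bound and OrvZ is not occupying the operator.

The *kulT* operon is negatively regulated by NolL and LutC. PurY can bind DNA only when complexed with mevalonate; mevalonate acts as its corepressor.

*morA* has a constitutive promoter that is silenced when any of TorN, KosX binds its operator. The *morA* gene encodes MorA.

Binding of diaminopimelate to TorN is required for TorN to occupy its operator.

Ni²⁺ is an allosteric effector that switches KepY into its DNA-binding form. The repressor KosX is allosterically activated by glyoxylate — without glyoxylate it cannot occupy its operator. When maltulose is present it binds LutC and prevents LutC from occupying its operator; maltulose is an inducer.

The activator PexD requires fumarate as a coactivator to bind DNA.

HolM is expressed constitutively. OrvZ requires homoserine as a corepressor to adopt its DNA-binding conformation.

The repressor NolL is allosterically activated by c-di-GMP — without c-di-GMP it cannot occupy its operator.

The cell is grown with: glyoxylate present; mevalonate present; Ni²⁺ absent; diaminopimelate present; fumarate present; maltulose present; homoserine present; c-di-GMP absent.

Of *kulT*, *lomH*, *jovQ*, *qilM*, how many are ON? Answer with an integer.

1

c-di-GMP is absent, so NolL is inactive.
Maltulose is present, so LutC is inactive.
With no repressor bound, *kulT* is transcribed.
→ *kulT* is ON.
Mevalonate is present, so PurY is active.
Fumarate is present, so PexD is active.
With repressor PurY bound, *lomH* is not transcribed.
→ *lomH* is OFF.
HolM is produced constitutively and is active.
Diaminopimelate is present, so TorN is active.
Glyoxylate is present, so KosX is active.
With repressor TorN bound, *morA* is not transcribed.
So MorA is not produced.
With repressor HolM bound, *jovQ* is not transcribed.
→ *jovQ* is OFF.
Ni²⁺ is absent, so KepY is inactive.
Homoserine is present, so OrvZ is active.
With repressor OrvZ bound, *qilM* is not transcribed.
→ *qilM* is OFF.
1 of the 4 genes is transcribed.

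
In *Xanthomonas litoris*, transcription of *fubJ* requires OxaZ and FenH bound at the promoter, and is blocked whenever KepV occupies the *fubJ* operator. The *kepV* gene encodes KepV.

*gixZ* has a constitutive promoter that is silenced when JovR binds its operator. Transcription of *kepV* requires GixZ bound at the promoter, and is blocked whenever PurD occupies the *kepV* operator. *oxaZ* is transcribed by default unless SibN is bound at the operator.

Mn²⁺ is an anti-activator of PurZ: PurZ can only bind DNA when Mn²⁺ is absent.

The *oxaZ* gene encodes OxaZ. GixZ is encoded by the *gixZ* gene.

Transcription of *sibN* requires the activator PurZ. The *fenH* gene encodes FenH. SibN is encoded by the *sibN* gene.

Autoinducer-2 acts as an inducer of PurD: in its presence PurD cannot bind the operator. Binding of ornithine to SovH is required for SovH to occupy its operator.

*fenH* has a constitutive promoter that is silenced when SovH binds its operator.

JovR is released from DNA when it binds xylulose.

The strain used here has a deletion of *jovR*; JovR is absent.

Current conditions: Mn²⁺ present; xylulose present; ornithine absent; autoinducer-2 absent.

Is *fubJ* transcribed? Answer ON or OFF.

Mn²⁺ is present, so PurZ is inactive.
Required activator PurZ is absent, so *sibN* is not transcribed.
So SibN is not produced.
With no repressor bound, *oxaZ* is transcribed.
So OxaZ is produced and active.
JovR is non-functional in this strain, so it has no effect.
With no repressor bound, *gixZ* is transcribed.
So GixZ is produced and active.
Autoinducer-2 is absent, so PurD is active.
With repressor PurD bound, *kepV* is not transcribed.
So KepV is not produced.
Ornithine is absent, so SovH is inactive.
With no repressor bound, *fenH* is transcribed.
So FenH is produced and active.
No repressor is bound and OxaZ and FenH are active, so *fubJ* is transcribed.

ON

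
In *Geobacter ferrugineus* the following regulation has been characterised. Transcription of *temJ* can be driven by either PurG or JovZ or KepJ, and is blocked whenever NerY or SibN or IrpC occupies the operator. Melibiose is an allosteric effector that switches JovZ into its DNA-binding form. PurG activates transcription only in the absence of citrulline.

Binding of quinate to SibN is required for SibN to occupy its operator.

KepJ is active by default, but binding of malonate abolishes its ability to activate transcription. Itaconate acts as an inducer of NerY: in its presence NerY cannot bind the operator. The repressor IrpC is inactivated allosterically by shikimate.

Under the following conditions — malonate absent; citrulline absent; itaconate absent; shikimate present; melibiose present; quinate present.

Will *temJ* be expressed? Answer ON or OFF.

Itaconate is absent, so NerY is active.
Quinate is present, so SibN is active.
Shikimate is present, so IrpC is inactive.
Citrulline is absent, so PurG is active.
Melibiose is present, so JovZ is active.
Malonate is absent, so KepJ is active.
With repressor NerY bound, *temJ* is not transcribed.

OFF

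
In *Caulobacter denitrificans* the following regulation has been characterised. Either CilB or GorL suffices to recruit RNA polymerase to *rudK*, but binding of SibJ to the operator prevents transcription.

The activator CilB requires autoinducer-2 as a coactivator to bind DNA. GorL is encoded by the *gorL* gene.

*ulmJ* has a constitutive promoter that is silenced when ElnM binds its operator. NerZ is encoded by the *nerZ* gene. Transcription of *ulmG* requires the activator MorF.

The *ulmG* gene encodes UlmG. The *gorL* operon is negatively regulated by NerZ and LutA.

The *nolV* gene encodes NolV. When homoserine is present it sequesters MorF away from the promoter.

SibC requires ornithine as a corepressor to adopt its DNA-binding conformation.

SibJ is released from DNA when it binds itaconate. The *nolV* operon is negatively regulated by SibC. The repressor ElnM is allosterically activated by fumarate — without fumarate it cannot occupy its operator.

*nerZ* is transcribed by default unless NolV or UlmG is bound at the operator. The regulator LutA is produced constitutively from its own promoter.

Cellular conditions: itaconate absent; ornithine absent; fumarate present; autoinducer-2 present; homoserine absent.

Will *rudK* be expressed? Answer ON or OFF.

OFF

Itaconate is absent, so SibJ is active.
Autoinducer-2 is present, so CilB is active.
Ornithine is absent, so SibC is inactive.
With no repressor bound, *nolV* is transcribed.
So NolV is produced and active.
Homoserine is absent, so MorF is active.
No repressor is bound and MorF is active, so *ulmG* is transcribed.
So UlmG is produced and active.
With repressor NolV bound, *nerZ* is not transcribed.
So NerZ is not produced.
LutA is produced constitutively and is active.
With repressor LutA bound, *gorL* is not transcribed.
So GorL is not produced.
With repressor SibJ bound, *rudK* is not transcribed.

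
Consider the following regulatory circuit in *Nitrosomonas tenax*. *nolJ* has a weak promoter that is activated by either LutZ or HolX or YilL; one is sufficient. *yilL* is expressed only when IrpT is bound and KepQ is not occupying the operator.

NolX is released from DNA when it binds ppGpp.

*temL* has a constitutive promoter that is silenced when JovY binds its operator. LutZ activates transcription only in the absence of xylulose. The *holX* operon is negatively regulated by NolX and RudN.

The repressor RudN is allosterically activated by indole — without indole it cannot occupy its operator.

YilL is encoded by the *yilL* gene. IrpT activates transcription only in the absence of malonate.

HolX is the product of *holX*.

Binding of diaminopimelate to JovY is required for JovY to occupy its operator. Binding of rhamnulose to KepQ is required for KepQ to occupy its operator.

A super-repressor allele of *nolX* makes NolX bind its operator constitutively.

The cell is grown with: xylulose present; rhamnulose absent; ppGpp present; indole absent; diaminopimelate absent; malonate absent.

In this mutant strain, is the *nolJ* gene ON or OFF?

Xylulose is present, so LutZ is inactive.
NolX is constitutively active in this strain.
Indole is absent, so RudN is inactive.
With repressor NolX bound, *holX* is not transcribed.
So HolX is not produced.
Rhamnulose is absent, so KepQ is inactive.
Malonate is absent, so IrpT is active.
No repressor is bound and IrpT is active, so *yilL* is transcribed.
So YilL is produced and active.
Activator YilL is present, so *nolJ* is transcribed.

ON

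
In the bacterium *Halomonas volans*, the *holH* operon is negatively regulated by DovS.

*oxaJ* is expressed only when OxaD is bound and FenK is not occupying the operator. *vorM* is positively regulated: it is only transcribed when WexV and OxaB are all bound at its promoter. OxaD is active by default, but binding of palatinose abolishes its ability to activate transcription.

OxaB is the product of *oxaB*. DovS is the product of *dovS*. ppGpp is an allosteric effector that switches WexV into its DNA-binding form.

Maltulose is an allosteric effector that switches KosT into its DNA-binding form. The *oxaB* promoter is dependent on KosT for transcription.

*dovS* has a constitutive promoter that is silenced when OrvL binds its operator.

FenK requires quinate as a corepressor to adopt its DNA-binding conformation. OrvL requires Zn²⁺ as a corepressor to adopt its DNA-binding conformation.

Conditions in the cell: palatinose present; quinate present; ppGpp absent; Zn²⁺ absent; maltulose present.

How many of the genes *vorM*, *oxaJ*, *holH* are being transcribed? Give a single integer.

ppGpp is absent, so WexV is inactive.
Maltulose is present, so KosT is active.
No repressor is bound and KosT is active, so *oxaB* is transcribed.
So OxaB is produced and active.
Required activator WexV is absent, so *vorM* is not transcribed.
→ *vorM* is OFF.
Palatinose is present, so OxaD is inactive.
Quinate is present, so FenK is active.
With repressor FenK bound, *oxaJ* is not transcribed.
→ *oxaJ* is OFF.
Zn²⁺ is absent, so OrvL is inactive.
With no repressor bound, *dovS* is transcribed.
So DovS is produced and active.
With repressor DovS bound, *holH* is not transcribed.
→ *holH* is OFF.
0 of the 3 genes are transcribed.

0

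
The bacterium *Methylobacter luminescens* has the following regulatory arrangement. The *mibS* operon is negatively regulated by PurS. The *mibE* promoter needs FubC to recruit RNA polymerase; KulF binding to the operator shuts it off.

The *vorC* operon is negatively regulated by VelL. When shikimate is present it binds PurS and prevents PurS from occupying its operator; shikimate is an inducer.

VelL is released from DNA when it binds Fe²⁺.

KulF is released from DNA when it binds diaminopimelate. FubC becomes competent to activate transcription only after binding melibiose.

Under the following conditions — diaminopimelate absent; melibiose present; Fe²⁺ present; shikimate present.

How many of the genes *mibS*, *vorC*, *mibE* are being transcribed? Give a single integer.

2

Shikimate is present, so PurS is inactive.
With no repressor bound, *mibS* is transcribed.
→ *mibS* is ON.
Fe²⁺ is present, so VelL is inactive.
With no repressor bound, *vorC* is transcribed.
→ *vorC* is ON.
Diaminopimelate is absent, so KulF is active.
Melibiose is present, so FubC is active.
With repressor KulF bound, *mibE* is not transcribed.
→ *mibE* is OFF.
2 of the 3 genes are transcribed.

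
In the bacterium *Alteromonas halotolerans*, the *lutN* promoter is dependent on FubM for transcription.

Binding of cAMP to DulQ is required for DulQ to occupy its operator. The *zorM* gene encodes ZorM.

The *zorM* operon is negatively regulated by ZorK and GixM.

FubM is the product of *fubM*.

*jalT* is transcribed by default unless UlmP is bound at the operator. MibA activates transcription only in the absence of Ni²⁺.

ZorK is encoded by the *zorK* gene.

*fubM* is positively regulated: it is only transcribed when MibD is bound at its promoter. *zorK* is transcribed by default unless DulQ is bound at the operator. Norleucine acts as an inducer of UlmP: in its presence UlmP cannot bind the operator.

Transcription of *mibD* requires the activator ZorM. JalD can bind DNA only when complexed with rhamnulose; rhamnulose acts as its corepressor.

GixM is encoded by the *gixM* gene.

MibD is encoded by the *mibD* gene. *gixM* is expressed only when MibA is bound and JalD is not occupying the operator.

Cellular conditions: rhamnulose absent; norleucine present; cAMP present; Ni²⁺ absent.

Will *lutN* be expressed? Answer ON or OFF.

OFF

cAMP is present, so DulQ is active.
With repressor DulQ bound, *zorK* is not transcribed.
So ZorK is not produced.
Rhamnulose is absent, so JalD is inactive.
Ni²⁺ is absent, so MibA is active.
No repressor is bound and MibA is active, so *gixM* is transcribed.
So GixM is produced and active.
With repressor GixM bound, *zorM* is not transcribed.
So ZorM is not produced.
Required activator ZorM is absent, so *mibD* is not transcribed.
So MibD is not produced.
Required activator MibD is absent, so *fubM* is not transcribed.
So FubM is not produced.
Required activator FubM is absent, so *lutN* is not transcribed.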